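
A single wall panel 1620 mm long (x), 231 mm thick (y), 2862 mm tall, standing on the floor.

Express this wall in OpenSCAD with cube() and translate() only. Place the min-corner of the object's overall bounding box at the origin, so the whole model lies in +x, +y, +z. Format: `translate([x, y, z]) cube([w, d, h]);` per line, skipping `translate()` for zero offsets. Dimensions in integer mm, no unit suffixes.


cube([1620, 231, 2862]);


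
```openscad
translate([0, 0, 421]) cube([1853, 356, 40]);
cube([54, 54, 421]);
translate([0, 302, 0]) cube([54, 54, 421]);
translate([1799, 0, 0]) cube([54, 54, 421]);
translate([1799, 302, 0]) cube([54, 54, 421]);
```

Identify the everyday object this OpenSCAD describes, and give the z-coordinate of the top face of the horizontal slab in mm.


A bench. The seat-top height is 461 mm.

A long slab on four corner posts — a bench. The slab sits at z = 421 with thickness 40, so the top is 421 + 40 = 461 mm.


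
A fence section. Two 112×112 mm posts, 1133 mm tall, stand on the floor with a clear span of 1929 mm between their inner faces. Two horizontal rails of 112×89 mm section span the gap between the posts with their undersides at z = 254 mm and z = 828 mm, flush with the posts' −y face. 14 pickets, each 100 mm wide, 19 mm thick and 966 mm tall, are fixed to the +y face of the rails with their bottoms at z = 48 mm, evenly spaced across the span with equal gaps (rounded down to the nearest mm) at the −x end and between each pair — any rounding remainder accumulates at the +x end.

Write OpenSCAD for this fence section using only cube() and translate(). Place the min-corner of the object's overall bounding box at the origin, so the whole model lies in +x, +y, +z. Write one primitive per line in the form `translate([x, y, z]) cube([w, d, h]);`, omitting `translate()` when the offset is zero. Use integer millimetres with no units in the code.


cube([112, 112, 1133]);
translate([2041, 0, 0]) cube([112, 112, 1133]);
translate([112, 0, 254]) cube([1929, 112, 89]);
translate([112, 0, 828]) cube([1929, 112, 89]);
translate([147, 112, 48]) cube([100, 19, 966]);
translate([282, 112, 48]) cube([100, 19, 966]);
translate([417, 112, 48]) cube([100, 19, 966]);
translate([552, 112, 48]) cube([100, 19, 966]);
translate([687, 112, 48]) cube([100, 19, 966]);
translate([822, 112, 48]) cube([100, 19, 966]);
translate([957, 112, 48]) cube([100, 19, 966]);
translate([1092, 112, 48]) cube([100, 19, 966]);
translate([1227, 112, 48]) cube([100, 19, 966]);
translate([1362, 112, 48]) cube([100, 19, 966]);
translate([1497, 112, 48]) cube([100, 19, 966]);
translate([1632, 112, 48]) cube([100, 19, 966]);
translate([1767, 112, 48]) cube([100, 19, 966]);
translate([1902, 112, 48]) cube([100, 19, 966]);


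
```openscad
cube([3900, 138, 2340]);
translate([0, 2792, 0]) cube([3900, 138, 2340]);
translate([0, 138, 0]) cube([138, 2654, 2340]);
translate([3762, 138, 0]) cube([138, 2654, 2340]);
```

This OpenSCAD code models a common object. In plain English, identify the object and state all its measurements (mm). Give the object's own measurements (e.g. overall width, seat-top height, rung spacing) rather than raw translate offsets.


The wall frame of a small rectangular building: four walls, each 2340 mm tall and 138 mm thick, enclosing a footprint 3900 mm (x) by 2930 mm (y) outside-to-outside, with no floor or roof. The front and back walls (the −y and +y sides) span the full width; the two side walls fit between them.


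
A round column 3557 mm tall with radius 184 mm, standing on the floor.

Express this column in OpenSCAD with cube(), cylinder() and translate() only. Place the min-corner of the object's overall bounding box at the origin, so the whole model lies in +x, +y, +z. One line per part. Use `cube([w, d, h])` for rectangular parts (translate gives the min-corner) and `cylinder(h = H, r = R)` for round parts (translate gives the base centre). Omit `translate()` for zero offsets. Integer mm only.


translate([184, 184, 0]) cylinder(h = 3557, r = 184);


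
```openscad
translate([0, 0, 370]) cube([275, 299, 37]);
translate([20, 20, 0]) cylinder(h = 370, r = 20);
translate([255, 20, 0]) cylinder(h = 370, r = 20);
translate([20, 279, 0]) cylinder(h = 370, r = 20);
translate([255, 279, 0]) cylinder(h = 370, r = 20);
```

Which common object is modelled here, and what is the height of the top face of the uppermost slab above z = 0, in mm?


A stool. The seat height is 407 mm.

A 275×299×37 slab at z = 370 on four corner cylinders — a stool. The seat top is 370 + 37 = 407 mm.


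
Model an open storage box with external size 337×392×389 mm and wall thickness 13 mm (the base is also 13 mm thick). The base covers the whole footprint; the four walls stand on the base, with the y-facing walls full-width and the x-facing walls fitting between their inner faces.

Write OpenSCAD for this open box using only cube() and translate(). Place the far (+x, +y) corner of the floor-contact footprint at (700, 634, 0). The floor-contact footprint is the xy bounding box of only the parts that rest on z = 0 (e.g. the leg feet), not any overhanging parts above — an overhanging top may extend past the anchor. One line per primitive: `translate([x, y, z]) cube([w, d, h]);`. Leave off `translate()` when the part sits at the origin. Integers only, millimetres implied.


translate([363, 242, 0]) cube([337, 392, 13]);
translate([363, 242, 13]) cube([337, 13, 376]);
translate([363, 621, 13]) cube([337, 13, 376]);
translate([363, 255, 13]) cube([13, 366, 376]);
translate([687, 255, 13]) cube([13, 366, 376]);


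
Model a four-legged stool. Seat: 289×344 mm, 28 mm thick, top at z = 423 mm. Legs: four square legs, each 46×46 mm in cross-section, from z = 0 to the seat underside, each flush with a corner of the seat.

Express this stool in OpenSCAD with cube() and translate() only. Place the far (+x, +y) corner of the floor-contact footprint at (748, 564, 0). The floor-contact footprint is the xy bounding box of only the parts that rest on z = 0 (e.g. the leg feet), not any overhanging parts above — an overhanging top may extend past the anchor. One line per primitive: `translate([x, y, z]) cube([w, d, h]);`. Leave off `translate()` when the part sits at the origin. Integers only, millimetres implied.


translate([459, 220, 395]) cube([289, 344, 28]);
translate([459, 220, 0]) cube([46, 46, 395]);
translate([702, 220, 0]) cube([46, 46, 395]);
translate([459, 518, 0]) cube([46, 46, 395]);
translate([702, 518, 0]) cube([46, 46, 395]);


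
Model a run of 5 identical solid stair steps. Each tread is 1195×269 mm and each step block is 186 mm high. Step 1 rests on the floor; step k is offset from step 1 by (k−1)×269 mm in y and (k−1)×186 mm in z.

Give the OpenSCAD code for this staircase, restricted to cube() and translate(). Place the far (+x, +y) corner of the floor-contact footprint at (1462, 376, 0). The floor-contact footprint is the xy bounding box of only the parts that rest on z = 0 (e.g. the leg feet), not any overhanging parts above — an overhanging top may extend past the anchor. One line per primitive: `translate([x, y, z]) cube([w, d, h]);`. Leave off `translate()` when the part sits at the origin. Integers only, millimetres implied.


translate([267, 107, 0]) cube([1195, 269, 186]);
translate([267, 376, 186]) cube([1195, 269, 186]);
translate([267, 645, 372]) cube([1195, 269, 186]);
translate([267, 914, 558]) cube([1195, 269, 186]);
translate([267, 1183, 744]) cube([1195, 269, 186]);


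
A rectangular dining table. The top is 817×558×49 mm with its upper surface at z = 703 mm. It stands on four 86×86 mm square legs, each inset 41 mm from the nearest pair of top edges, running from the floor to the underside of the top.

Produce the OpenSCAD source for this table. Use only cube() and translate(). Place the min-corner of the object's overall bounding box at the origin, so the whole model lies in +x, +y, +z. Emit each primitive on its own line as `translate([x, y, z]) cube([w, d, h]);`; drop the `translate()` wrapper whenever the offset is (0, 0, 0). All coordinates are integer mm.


// leg_h = 703 - 49 = 654
translate([0, 0, 654]) cube([817, 558, 49]);
translate([41, 41, 0]) cube([86, 86, 654]);
translate([690, 41, 0]) cube([86, 86, 654]);
translate([41, 431, 0]) cube([86, 86, 654]);
translate([690, 431, 0]) cube([86, 86, 654]);


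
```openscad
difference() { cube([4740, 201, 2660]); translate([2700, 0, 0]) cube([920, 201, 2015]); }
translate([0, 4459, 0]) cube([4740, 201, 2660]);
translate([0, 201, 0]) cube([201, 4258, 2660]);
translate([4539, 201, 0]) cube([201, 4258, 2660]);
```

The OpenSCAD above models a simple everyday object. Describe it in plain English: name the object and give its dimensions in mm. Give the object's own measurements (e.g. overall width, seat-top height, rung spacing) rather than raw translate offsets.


A single room: four walls, each 2660 mm tall and 201 mm thick, enclosing an outside footprint 4740×4660 mm (x × y), no floor or roof. The front and back walls (−y and +y sides) run the full x-width; the side walls fit between their inner faces. A door opening 920 mm wide and 2015 mm tall is cut through the front wall from the floor up, its −x edge 2700 mm from the wall's −x end.


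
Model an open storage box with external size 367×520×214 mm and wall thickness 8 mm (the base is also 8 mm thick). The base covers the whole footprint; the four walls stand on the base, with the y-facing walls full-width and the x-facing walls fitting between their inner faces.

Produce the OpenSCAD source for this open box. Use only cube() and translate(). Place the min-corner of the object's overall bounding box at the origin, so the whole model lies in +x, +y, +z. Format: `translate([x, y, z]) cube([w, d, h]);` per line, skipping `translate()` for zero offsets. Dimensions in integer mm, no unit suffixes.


cube([367, 520, 8]);
translate([0, 0, 8]) cube([367, 8, 206]);
translate([0, 512, 8]) cube([367, 8, 206]);
translate([0, 8, 8]) cube([8, 504, 206]);
translate([359, 8, 8]) cube([8, 504, 206]);


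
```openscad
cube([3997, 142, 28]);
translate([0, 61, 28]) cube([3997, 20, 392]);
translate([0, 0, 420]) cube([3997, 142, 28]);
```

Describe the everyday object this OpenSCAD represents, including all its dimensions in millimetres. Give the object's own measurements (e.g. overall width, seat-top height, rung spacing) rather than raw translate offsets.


An I-beam lying along x, 3997 mm long. Overall section height 448 mm. Two flanges 142 mm wide (y) and 28 mm thick, one on the floor and one at the top; a web 20 mm thick runs between them, centred on the flange width.


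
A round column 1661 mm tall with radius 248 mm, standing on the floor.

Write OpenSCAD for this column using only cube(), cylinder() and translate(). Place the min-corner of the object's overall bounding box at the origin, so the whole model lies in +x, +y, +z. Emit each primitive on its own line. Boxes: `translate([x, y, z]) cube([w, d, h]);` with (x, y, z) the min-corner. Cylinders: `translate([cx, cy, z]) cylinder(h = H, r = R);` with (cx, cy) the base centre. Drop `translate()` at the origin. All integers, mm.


translate([248, 248, 0]) cylinder(h = 1661, r = 248);


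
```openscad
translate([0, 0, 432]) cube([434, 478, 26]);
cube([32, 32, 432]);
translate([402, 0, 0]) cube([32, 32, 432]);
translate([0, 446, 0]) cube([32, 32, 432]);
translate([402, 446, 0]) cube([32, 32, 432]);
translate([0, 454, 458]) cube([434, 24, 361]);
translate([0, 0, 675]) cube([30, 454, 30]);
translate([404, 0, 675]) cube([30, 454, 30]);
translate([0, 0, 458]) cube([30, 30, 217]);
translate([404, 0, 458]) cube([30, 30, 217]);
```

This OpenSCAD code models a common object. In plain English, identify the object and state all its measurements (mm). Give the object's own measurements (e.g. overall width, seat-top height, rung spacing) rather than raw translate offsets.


A chair. The seat is a 434×478×26 mm slab with its top at z = 458 mm, on four 32×32 mm corner legs (flush with the seat edges, standing on z = 0). A flat backrest 24 mm thick, 361 mm tall, spans the full seat width and rises from the seat top along its +y edge, rear face flush with the rear of the seat. Two armrests of 30×30 mm section run along each side from the seat's front edge to the front of the backrest, top faces 247 mm above the seat top and outer faces flush with the seat's x-edges; a 30×30 mm post under the front of each armrest stands on the seat at the front corner.


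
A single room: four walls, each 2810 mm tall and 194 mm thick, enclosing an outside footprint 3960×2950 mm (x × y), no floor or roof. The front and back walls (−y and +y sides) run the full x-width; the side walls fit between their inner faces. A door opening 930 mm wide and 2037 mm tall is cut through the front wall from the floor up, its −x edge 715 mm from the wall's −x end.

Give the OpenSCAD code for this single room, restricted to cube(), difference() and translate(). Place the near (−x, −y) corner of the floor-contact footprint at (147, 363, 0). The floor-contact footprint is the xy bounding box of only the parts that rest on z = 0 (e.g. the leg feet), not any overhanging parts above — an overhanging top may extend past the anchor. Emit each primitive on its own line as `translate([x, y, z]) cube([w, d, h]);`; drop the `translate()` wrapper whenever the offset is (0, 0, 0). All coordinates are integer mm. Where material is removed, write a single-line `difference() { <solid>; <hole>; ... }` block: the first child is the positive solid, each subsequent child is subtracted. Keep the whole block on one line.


difference() { translate([147, 363, 0]) cube([3960, 194, 2810]); translate([862, 363, 0]) cube([930, 194, 2037]); }
translate([147, 3119, 0]) cube([3960, 194, 2810]);
translate([147, 557, 0]) cube([194, 2562, 2810]);
translate([3913, 557, 0]) cube([194, 2562, 2810]);


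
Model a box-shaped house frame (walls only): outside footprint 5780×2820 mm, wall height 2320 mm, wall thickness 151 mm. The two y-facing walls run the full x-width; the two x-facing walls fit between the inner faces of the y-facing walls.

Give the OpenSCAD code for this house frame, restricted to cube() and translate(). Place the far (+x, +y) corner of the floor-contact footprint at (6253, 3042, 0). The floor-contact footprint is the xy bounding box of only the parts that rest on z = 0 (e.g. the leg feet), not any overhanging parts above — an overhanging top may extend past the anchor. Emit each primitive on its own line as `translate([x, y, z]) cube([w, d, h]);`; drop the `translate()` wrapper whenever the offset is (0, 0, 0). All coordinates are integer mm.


translate([473, 222, 0]) cube([5780, 151, 2320]);
translate([473, 2891, 0]) cube([5780, 151, 2320]);
translate([473, 373, 0]) cube([151, 2518, 2320]);
translate([6102, 373, 0]) cube([151, 2518, 2320]);


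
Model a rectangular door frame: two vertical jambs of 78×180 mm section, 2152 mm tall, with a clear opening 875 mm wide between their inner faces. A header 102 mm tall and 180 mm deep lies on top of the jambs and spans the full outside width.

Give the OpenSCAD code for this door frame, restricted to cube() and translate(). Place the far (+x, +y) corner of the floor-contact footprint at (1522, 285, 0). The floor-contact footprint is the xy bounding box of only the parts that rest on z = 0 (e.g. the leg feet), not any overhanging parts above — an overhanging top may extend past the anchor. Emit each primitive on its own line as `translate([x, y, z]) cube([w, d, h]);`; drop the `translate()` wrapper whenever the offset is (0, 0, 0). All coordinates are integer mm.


translate([491, 105, 0]) cube([78, 180, 2152]);
translate([1444, 105, 0]) cube([78, 180, 2152]);
translate([491, 105, 2152]) cube([1031, 180, 102]);


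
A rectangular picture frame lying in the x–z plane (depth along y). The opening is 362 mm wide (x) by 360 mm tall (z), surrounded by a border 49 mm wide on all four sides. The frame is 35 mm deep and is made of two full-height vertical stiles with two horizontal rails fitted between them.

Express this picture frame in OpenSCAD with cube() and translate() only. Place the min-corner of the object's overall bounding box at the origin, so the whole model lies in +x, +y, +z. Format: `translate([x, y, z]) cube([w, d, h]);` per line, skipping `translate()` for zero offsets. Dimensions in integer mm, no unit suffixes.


cube([49, 35, 458]);
translate([411, 0, 0]) cube([49, 35, 458]);
translate([49, 0, 0]) cube([362, 35, 49]);
translate([49, 0, 409]) cube([362, 35, 49]);


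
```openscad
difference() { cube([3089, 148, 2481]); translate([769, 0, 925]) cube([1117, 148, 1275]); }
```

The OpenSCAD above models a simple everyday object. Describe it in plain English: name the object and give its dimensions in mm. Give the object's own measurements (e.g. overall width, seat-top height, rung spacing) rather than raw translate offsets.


A wall 3089 mm long (x), 148 mm thick (y), 2481 mm tall, with a rectangular window opening cut through it. The opening is 1117 mm wide and 1275 mm tall; its sill is at z = 925 mm and its near (−x) edge is 769 mm from the wall's −x end. The opening passes through the full wall thickness.


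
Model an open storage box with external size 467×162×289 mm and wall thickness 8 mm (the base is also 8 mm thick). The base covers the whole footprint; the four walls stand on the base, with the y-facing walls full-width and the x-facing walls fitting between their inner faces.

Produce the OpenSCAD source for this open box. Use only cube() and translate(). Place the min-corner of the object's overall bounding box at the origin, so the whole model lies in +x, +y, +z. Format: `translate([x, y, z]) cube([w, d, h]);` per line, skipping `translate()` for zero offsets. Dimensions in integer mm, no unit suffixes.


cube([467, 162, 8]);
translate([0, 0, 8]) cube([467, 8, 281]);
translate([0, 154, 8]) cube([467, 8, 281]);
translate([0, 8, 8]) cube([8, 146, 281]);
translate([459, 8, 8]) cube([8, 146, 281]);


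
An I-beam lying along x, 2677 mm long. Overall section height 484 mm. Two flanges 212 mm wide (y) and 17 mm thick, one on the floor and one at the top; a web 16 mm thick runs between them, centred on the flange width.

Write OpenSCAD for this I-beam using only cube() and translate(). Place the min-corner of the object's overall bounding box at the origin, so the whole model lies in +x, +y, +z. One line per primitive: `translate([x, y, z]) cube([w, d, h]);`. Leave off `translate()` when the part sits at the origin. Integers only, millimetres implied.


cube([2677, 212, 17]);
translate([0, 98, 17]) cube([2677, 16, 450]);
translate([0, 0, 467]) cube([2677, 212, 17]);


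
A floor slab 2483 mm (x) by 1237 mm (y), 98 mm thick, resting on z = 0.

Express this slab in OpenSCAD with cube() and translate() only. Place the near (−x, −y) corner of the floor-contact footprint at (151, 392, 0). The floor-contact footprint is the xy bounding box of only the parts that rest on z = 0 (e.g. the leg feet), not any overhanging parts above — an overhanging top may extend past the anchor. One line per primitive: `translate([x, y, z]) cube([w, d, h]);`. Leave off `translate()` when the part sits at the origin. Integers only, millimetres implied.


translate([151, 392, 0]) cube([2483, 1237, 98]);


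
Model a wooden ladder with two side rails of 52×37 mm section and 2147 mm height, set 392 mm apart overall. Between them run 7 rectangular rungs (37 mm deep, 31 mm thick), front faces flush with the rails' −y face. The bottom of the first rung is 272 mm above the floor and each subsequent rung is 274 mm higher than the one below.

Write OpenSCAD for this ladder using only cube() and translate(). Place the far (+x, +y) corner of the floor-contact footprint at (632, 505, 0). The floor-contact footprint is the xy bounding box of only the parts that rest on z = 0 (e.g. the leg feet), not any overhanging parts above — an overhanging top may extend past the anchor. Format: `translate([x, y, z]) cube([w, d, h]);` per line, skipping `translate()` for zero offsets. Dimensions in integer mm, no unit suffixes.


// rung span = 392 - 2*52 = 288
// rung[k] z = 272 + k*274
translate([240, 468, 0]) cube([52, 37, 2147]);
translate([580, 468, 0]) cube([52, 37, 2147]);
translate([292, 468, 272]) cube([288, 37, 31]);
translate([292, 468, 546]) cube([288, 37, 31]);
translate([292, 468, 820]) cube([288, 37, 31]);
translate([292, 468, 1094]) cube([288, 37, 31]);
translate([292, 468, 1368]) cube([288, 37, 31]);
translate([292, 468, 1642]) cube([288, 37, 31]);
translate([292, 468, 1916]) cube([288, 37, 31]);


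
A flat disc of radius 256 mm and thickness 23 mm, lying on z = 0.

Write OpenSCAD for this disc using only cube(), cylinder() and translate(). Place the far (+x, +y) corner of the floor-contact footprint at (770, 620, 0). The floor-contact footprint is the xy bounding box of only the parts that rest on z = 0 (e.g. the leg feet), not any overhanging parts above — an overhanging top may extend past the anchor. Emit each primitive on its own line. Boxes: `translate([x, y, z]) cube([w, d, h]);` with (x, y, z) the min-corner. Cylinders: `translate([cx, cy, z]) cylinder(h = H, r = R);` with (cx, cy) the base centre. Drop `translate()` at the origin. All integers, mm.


translate([514, 364, 0]) cylinder(h = 23, r = 256);


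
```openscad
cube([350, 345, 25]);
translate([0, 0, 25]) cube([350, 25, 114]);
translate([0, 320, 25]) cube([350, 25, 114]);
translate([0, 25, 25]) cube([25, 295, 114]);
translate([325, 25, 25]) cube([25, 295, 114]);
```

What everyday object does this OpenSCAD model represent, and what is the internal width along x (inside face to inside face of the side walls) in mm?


An open box. The internal width is 300 mm.

A 350×345 base slab with four walls standing on it — an open box. The base is 350 mm wide and the walls are 25 mm thick, so the internal width is 350 − 2 × 25 = 300 mm.


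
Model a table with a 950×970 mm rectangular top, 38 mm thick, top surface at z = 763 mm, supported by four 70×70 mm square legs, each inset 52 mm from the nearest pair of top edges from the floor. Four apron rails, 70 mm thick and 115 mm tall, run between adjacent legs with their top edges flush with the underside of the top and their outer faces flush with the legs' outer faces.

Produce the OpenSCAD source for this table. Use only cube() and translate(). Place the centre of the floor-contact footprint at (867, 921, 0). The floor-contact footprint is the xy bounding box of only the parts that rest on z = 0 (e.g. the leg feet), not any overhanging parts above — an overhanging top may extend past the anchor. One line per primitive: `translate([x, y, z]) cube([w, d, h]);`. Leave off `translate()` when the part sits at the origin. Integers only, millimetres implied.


translate([392, 436, 725]) cube([950, 970, 38]);
translate([444, 488, 0]) cube([70, 70, 725]);
translate([1220, 488, 0]) cube([70, 70, 725]);
translate([444, 1284, 0]) cube([70, 70, 725]);
translate([1220, 1284, 0]) cube([70, 70, 725]);
translate([514, 488, 610]) cube([706, 70, 115]);
translate([514, 1284, 610]) cube([706, 70, 115]);
translate([444, 558, 610]) cube([70, 726, 115]);
translate([1220, 558, 610]) cube([70, 726, 115]);


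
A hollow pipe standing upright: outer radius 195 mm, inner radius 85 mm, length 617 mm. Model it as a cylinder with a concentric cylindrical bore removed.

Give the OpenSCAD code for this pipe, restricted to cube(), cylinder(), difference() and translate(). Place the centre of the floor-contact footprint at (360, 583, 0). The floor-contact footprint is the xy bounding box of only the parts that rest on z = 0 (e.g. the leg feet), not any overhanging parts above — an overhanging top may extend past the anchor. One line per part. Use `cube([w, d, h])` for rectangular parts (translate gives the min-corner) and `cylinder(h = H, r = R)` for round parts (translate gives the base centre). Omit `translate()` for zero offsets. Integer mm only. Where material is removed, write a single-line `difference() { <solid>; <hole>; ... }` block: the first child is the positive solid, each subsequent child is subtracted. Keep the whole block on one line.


difference() { translate([360, 583, 0]) cylinder(h = 617, r = 195); translate([360, 583, 0]) cylinder(h = 617, r = 85); }


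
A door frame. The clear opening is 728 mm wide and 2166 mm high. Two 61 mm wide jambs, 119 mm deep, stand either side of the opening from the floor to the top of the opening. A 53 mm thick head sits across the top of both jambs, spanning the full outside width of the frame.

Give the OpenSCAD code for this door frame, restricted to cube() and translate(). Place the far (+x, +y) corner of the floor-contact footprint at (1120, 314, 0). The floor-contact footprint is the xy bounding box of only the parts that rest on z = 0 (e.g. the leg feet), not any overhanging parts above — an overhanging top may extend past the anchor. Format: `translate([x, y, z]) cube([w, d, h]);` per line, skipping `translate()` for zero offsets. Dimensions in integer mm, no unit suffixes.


translate([270, 195, 0]) cube([61, 119, 2166]);
translate([1059, 195, 0]) cube([61, 119, 2166]);
translate([270, 195, 2166]) cube([850, 119, 53]);


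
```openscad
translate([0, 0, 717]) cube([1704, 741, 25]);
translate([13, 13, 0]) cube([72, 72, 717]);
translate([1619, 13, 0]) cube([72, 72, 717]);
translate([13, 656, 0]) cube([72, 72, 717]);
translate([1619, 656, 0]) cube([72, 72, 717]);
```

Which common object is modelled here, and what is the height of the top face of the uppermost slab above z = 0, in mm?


A table. The table height is 742 mm.

A 1704×741×25 slab sits at z = 717 on four 72 mm square posts — a table. The top surface is at 717 + 25 = 742 mm.


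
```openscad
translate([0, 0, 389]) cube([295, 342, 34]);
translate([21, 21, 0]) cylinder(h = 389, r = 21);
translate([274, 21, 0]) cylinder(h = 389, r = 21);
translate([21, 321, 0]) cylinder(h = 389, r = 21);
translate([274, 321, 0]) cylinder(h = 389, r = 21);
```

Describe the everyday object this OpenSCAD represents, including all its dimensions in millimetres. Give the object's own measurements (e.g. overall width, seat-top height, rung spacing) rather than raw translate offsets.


A simple wooden stool: a rectangular seat 295 mm (x) by 342 mm (y), 34 mm thick, top face at z = 423 mm, on four round legs, each 42 mm in diameter. The legs rest on z = 0, each leg's axis is inset half a diameter from the nearest pair of seat edges (so the leg's bounding box is flush with the corner).


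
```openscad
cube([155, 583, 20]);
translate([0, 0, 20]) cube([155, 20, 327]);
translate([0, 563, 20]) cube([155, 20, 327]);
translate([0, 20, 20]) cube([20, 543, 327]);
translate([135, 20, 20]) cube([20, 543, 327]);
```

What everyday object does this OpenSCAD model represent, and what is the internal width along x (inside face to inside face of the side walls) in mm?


An open box. The internal width is 115 mm.

A 155×583 base slab with four walls standing on it — an open box. The base is 155 mm wide and the walls are 20 mm thick, so the internal width is 155 − 2 × 20 = 115 mm.


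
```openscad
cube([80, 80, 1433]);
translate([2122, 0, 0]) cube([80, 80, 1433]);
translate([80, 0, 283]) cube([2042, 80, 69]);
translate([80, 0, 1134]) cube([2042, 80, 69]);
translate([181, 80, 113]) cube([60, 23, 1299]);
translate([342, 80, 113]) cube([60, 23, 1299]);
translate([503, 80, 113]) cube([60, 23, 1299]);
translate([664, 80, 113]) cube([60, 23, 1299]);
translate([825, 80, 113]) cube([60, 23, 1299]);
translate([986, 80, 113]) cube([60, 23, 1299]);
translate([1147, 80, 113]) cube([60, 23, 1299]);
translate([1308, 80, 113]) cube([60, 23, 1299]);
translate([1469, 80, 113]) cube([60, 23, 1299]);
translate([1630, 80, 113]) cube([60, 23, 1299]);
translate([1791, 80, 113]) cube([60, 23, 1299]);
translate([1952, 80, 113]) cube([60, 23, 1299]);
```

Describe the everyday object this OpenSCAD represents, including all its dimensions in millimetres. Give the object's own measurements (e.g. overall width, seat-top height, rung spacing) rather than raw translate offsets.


A fence section. Two 80×80 mm posts, 1433 mm tall, stand on the floor with a clear span of 2042 mm between their inner faces. Two horizontal rails of 80×69 mm section span the gap between the posts with their undersides at z = 283 mm and z = 1134 mm, flush with the posts' −y face. 12 pickets, each 60 mm wide, 23 mm thick and 1299 mm tall, are fixed to the +y face of the rails with their bottoms at z = 113 mm, spaced across the span with a 101 mm gap after the −x post and between neighbouring pickets, with 110 mm left before the +x post.


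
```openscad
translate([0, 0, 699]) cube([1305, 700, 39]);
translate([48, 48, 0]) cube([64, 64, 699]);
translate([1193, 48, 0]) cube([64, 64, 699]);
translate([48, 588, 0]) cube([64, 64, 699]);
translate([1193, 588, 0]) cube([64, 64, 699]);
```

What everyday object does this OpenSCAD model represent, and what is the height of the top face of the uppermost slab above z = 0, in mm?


A table. The table height is 738 mm.

A 1305×700×39 slab sits at z = 699 on four 64 mm square posts — a table. The top surface is at 699 + 39 = 738 mm.


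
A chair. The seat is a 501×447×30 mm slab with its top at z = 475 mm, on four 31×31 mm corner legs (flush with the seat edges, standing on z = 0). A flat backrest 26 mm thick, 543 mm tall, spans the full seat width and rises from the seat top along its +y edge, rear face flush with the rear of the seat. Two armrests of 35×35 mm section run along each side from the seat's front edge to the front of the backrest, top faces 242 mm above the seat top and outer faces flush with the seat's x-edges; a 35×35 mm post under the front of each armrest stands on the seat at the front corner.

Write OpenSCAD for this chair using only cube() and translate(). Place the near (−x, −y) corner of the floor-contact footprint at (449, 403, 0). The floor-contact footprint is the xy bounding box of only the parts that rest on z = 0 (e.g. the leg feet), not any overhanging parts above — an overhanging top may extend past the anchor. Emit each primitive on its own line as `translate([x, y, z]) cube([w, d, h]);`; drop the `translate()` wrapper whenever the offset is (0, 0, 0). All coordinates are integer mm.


translate([449, 403, 445]) cube([501, 447, 30]);
translate([449, 403, 0]) cube([31, 31, 445]);
translate([919, 403, 0]) cube([31, 31, 445]);
translate([449, 819, 0]) cube([31, 31, 445]);
translate([919, 819, 0]) cube([31, 31, 445]);
translate([449, 824, 475]) cube([501, 26, 543]);
translate([449, 403, 682]) cube([35, 421, 35]);
translate([915, 403, 682]) cube([35, 421, 35]);
translate([449, 403, 475]) cube([35, 35, 207]);
translate([915, 403, 475]) cube([35, 35, 207]);


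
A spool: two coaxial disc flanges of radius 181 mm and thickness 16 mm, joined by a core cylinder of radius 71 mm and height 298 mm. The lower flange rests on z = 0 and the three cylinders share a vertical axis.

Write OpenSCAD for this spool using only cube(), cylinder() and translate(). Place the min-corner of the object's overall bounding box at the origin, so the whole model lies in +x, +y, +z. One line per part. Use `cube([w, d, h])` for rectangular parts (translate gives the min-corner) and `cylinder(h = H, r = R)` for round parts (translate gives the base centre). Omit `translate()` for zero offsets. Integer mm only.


translate([181, 181, 0]) cylinder(h = 16, r = 181);
translate([181, 181, 16]) cylinder(h = 298, r = 71);
translate([181, 181, 314]) cylinder(h = 16, r = 181);


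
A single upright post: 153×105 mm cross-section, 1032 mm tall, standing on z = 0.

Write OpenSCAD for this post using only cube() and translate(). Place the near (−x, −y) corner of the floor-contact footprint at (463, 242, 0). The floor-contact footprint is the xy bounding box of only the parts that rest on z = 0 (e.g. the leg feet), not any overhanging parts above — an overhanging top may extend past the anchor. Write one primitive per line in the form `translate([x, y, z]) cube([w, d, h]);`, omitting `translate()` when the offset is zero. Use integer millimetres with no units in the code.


translate([463, 242, 0]) cube([153, 105, 1032]);


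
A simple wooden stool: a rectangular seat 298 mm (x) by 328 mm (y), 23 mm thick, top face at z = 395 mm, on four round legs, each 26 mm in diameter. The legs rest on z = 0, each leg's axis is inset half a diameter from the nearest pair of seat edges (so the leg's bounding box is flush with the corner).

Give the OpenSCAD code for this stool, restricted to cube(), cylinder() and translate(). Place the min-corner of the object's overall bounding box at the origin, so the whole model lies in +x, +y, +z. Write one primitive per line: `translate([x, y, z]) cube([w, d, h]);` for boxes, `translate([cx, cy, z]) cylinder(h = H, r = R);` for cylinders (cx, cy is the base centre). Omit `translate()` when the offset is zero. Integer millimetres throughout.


translate([0, 0, 372]) cube([298, 328, 23]);
translate([13, 13, 0]) cylinder(h = 372, r = 13);
translate([285, 13, 0]) cylinder(h = 372, r = 13);
translate([13, 315, 0]) cylinder(h = 372, r = 13);
translate([285, 315, 0]) cylinder(h = 372, r = 13);


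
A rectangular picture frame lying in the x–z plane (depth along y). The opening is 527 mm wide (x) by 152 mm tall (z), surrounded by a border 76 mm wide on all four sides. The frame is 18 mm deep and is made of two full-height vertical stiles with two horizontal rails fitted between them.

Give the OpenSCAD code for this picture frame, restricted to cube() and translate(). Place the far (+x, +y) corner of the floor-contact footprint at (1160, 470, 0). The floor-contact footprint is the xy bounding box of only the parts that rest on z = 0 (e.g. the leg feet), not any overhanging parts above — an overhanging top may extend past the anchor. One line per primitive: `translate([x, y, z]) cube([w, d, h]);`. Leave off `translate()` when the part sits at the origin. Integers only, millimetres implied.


translate([481, 452, 0]) cube([76, 18, 304]);
translate([1084, 452, 0]) cube([76, 18, 304]);
translate([557, 452, 0]) cube([527, 18, 76]);
translate([557, 452, 228]) cube([527, 18, 76]);


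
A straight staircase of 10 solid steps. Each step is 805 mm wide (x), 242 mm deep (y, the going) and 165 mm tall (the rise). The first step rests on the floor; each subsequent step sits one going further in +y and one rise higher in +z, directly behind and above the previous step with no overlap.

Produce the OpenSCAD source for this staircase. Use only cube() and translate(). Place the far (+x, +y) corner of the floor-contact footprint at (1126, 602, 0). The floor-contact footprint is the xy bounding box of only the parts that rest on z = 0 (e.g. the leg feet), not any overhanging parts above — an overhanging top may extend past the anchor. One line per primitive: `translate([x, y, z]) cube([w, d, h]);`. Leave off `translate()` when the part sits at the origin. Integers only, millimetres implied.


translate([321, 360, 0]) cube([805, 242, 165]);
translate([321, 602, 165]) cube([805, 242, 165]);
translate([321, 844, 330]) cube([805, 242, 165]);
translate([321, 1086, 495]) cube([805, 242, 165]);
translate([321, 1328, 660]) cube([805, 242, 165]);
translate([321, 1570, 825]) cube([805, 242, 165]);
translate([321, 1812, 990]) cube([805, 242, 165]);
translate([321, 2054, 1155]) cube([805, 242, 165]);
translate([321, 2296, 1320]) cube([805, 242, 165]);
translate([321, 2538, 1485]) cube([805, 242, 165]);


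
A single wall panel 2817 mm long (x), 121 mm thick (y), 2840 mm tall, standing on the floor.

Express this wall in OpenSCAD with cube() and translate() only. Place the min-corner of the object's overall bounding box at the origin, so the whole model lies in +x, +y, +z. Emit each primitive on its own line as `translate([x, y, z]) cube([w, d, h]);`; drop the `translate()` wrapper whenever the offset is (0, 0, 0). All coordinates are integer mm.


cube([2817, 121, 2840]);


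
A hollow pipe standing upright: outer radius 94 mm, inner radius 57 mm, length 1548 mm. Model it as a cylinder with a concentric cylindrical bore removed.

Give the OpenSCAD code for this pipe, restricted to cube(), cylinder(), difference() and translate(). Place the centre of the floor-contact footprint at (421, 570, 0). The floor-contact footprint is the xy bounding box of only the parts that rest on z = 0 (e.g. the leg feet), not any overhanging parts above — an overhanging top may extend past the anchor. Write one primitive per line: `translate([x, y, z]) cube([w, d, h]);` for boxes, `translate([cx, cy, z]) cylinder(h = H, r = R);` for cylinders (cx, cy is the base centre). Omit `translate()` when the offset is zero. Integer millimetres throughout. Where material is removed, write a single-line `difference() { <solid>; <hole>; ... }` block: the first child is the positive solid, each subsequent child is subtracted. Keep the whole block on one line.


difference() { translate([421, 570, 0]) cylinder(h = 1548, r = 94); translate([421, 570, 0]) cylinder(h = 1548, r = 57); }


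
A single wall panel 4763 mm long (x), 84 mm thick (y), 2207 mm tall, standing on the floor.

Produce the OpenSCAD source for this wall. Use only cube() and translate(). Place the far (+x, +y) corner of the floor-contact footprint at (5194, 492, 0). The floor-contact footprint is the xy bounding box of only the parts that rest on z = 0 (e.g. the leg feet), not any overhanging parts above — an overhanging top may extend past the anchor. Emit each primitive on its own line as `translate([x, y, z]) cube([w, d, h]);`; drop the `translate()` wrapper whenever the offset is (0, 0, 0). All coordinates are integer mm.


translate([431, 408, 0]) cube([4763, 84, 2207]);


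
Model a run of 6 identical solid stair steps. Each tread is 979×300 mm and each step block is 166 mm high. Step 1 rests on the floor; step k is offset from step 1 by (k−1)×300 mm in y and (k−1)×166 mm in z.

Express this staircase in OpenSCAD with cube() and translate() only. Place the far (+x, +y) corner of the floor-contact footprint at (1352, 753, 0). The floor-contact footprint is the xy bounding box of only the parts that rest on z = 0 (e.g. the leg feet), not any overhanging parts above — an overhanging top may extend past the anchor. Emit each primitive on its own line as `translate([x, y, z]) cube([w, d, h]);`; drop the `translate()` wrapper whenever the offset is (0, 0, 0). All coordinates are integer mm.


translate([373, 453, 0]) cube([979, 300, 166]);
translate([373, 753, 166]) cube([979, 300, 166]);
translate([373, 1053, 332]) cube([979, 300, 166]);
translate([373, 1353, 498]) cube([979, 300, 166]);
translate([373, 1653, 664]) cube([979, 300, 166]);
translate([373, 1953, 830]) cube([979, 300, 166]);


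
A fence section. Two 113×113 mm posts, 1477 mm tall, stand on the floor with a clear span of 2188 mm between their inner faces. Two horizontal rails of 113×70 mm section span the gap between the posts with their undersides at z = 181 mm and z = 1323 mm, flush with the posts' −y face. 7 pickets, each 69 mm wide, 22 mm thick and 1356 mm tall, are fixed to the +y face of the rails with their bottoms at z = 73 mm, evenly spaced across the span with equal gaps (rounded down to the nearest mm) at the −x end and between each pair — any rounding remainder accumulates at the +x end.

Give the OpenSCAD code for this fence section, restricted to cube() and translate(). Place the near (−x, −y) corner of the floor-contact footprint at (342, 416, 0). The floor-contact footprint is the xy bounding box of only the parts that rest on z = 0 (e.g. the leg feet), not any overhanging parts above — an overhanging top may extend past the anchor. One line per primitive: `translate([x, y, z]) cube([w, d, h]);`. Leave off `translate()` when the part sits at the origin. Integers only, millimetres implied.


translate([342, 416, 0]) cube([113, 113, 1477]);
translate([2643, 416, 0]) cube([113, 113, 1477]);
translate([455, 416, 181]) cube([2188, 113, 70]);
translate([455, 416, 1323]) cube([2188, 113, 70]);
translate([668, 529, 73]) cube([69, 22, 1356]);
translate([950, 529, 73]) cube([69, 22, 1356]);
translate([1232, 529, 73]) cube([69, 22, 1356]);
translate([1514, 529, 73]) cube([69, 22, 1356]);
translate([1796, 529, 73]) cube([69, 22, 1356]);
translate([2078, 529, 73]) cube([69, 22, 1356]);
translate([2360, 529, 73]) cube([69, 22, 1356]);
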